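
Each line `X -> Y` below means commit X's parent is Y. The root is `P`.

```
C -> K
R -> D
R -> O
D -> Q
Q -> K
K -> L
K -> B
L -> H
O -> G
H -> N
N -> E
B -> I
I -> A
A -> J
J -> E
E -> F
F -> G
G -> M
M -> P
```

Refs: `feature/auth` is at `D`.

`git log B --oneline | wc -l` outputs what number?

Walking parent pointers from B: reachable set = {A, B, E, F, G, I, J, M, P}.
That is 9 commits.

9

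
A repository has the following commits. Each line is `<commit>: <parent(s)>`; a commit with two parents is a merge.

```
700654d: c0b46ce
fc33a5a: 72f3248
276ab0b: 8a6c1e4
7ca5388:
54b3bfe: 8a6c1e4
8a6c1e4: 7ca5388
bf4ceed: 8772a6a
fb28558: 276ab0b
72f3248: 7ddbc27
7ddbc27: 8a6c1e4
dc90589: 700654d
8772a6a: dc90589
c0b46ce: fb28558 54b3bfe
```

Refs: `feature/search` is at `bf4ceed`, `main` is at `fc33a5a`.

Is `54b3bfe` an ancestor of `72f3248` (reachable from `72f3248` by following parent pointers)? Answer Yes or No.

Ancestors of 72f3248: {72f3248, 7ca5388, 7ddbc27, 8a6c1e4}.
54b3bfe is not in that set, so it is not an ancestor of 72f3248.

No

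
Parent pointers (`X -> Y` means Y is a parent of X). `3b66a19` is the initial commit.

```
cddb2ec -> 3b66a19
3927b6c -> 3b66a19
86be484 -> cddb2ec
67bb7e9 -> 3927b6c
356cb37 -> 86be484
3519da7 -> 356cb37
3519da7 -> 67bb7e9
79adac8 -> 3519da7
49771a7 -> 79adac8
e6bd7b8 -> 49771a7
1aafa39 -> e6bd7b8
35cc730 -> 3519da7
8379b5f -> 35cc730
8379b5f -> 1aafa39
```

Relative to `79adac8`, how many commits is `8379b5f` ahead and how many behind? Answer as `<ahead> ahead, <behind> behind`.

Reachable from 8379b5f: {1aafa39, 3519da7, 356cb37, 35cc730, 3927b6c, 3b66a19, 49771a7, 67bb7e9, 79adac8, 8379b5f, 86be484, cddb2ec, e6bd7b8}.
Reachable from 79adac8: {3519da7, 356cb37, 3927b6c, 3b66a19, 67bb7e9, 79adac8, 86be484, cddb2ec}.
Only in 8379b5f's history (ahead): {1aafa39, 35cc730, 49771a7, 8379b5f, e6bd7b8} — 5.
Only in 79adac8's history (behind): {} — 0.

5 ahead, 0 behind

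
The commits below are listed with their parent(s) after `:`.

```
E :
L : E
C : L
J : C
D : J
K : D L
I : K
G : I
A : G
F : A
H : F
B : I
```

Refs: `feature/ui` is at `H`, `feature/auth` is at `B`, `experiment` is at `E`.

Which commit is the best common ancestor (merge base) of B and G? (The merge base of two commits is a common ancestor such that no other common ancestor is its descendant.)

I

Ancestors of B: {B, C, D, E, I, J, K, L}.
Ancestors of G: {C, D, E, G, I, J, K, L}.
Common ancestors: {C, D, E, I, J, K, L}.
Among these, I is not an ancestor of any other common ancestor — it is the merge base.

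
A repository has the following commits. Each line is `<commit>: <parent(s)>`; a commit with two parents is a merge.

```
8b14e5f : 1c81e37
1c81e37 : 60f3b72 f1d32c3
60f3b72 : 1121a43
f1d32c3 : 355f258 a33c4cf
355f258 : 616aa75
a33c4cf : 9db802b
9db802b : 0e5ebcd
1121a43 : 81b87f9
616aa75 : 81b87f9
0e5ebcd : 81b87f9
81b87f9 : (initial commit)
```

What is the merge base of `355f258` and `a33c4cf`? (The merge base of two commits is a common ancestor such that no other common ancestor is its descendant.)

81b87f9

Ancestors of 355f258: {355f258, 616aa75, 81b87f9}.
Ancestors of a33c4cf: {0e5ebcd, 81b87f9, 9db802b, a33c4cf}.
Common ancestors: {81b87f9}.
The only common ancestor is 81b87f9, so it is the merge base.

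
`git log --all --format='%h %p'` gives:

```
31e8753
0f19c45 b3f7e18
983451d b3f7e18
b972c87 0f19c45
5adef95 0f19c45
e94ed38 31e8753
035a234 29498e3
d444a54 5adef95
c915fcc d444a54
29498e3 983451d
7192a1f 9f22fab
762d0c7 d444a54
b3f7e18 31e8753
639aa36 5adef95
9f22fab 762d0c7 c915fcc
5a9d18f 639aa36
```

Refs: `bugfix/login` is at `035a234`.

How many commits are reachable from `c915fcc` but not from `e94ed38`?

5

Reachable from c915fcc: {0f19c45, 31e8753, 5adef95, b3f7e18, c915fcc, d444a54}.
Reachable from e94ed38: {31e8753, e94ed38}.
In c915fcc's history but not e94ed38's: {0f19c45, 5adef95, b3f7e18, c915fcc, d444a54} — 5 commits.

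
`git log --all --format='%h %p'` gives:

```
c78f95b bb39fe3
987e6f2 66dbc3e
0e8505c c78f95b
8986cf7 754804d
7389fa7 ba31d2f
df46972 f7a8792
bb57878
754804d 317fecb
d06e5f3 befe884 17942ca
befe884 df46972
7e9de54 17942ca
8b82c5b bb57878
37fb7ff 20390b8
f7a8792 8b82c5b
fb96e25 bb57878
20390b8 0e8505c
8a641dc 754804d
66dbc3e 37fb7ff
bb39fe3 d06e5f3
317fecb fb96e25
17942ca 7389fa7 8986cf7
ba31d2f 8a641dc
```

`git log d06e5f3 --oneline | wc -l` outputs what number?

14

Walking parent pointers from d06e5f3: reachable set = {17942ca, 317fecb, 7389fa7, 754804d, 8986cf7, 8a641dc, 8b82c5b, ba31d2f, bb57878, befe884, d06e5f3, df46972, f7a8792, fb96e25}.
That is 14 commits.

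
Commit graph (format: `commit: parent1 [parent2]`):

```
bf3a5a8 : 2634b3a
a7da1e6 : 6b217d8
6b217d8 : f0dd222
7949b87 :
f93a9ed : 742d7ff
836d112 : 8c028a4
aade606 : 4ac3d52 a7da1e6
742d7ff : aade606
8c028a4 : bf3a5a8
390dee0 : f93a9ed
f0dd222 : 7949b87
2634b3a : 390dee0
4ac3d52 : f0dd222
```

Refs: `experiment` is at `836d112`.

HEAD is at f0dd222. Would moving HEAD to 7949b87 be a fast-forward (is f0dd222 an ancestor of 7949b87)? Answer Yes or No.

No

A fast-forward from f0dd222 to 7949b87 is possible iff f0dd222 is an ancestor of 7949b87.
Ancestors of 7949b87: {7949b87}.
f0dd222 is not among them, so fast-forward is not possible.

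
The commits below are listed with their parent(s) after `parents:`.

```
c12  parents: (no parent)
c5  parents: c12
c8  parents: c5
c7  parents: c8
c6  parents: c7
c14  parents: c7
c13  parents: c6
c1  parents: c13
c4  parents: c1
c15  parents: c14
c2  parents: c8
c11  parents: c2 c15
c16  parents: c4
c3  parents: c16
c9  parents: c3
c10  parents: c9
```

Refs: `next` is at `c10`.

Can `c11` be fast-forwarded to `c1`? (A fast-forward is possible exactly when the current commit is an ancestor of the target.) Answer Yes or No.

A fast-forward from c11 to c1 is possible iff c11 is an ancestor of c1.
Ancestors of c1: {c1, c12, c13, c5, c6, c7, c8}.
c11 is not among them, so fast-forward is not possible.

No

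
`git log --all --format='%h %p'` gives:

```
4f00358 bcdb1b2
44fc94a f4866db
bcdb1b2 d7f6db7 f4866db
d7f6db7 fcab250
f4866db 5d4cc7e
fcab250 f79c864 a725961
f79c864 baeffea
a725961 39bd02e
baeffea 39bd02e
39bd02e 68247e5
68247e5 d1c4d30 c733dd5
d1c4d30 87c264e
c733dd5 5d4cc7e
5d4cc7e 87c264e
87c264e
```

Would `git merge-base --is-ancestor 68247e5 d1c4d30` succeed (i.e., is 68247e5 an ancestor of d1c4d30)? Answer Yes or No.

No

Ancestors of d1c4d30: {87c264e, d1c4d30}.
68247e5 is not in that set, so it is not an ancestor of d1c4d30.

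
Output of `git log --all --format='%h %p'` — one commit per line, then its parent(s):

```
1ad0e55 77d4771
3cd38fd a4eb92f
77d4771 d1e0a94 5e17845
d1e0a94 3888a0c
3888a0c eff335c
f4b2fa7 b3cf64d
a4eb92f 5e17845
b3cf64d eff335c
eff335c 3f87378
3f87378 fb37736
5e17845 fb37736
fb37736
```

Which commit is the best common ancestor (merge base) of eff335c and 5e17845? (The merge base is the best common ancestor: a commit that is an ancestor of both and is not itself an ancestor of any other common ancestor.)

Ancestors of eff335c: {3f87378, eff335c, fb37736}.
Ancestors of 5e17845: {5e17845, fb37736}.
Common ancestors: {fb37736}.
The only common ancestor is fb37736, so it is the merge base.

fb37736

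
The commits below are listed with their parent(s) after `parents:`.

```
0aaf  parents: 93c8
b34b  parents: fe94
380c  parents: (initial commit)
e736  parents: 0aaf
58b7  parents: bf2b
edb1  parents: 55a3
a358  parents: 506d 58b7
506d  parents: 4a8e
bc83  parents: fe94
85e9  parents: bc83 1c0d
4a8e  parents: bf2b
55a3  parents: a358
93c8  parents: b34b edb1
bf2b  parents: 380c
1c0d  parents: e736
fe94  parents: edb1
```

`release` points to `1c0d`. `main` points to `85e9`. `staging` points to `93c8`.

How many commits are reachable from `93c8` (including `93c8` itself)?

Walking parent pointers from 93c8: reachable set = {380c, 4a8e, 506d, 55a3, 58b7, 93c8, a358, b34b, bf2b, edb1, fe94}.
That is 11 commits.

11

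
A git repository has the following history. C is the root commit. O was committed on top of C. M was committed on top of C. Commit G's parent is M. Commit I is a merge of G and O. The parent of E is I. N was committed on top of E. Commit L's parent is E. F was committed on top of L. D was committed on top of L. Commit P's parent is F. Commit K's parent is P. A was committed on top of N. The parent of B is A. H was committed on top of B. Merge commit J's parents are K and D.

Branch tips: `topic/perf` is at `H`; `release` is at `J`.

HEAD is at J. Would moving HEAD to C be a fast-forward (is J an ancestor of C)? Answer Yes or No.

No

A fast-forward from J to C is possible iff J is an ancestor of C.
Ancestors of C: {C}.
J is not among them, so fast-forward is not possible.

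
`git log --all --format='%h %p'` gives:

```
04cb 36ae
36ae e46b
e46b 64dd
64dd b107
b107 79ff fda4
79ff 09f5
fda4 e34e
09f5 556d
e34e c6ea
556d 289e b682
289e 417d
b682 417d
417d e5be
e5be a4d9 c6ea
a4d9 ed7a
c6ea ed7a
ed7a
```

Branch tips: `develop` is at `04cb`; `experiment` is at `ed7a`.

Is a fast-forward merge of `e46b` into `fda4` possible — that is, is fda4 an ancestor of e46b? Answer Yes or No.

A fast-forward from fda4 to e46b is possible iff fda4 is an ancestor of e46b.
Ancestors of e46b: {09f5, 289e, 417d, 556d, 64dd, 79ff, a4d9, b107, b682, c6ea, e34e, e46b, e5be, ed7a, fda4}.
fda4 is among them, so fast-forward is possible.

Yes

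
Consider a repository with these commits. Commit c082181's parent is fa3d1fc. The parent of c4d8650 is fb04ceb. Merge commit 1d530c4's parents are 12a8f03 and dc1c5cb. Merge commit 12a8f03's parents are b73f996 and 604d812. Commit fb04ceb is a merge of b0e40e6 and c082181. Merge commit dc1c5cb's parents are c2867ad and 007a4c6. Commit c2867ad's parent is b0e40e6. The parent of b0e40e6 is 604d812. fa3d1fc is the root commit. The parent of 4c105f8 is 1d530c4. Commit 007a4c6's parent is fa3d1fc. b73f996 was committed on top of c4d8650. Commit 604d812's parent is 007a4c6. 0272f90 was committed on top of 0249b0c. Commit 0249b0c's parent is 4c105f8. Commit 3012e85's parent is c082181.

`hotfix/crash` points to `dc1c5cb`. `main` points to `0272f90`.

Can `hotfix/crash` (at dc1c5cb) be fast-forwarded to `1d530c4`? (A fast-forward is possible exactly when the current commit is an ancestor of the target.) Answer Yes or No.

Yes

A fast-forward from dc1c5cb to 1d530c4 is possible iff dc1c5cb is an ancestor of 1d530c4.
Ancestors of 1d530c4: {007a4c6, 12a8f03, 1d530c4, 604d812, b0e40e6, b73f996, c082181, c2867ad, c4d8650, dc1c5cb, fa3d1fc, fb04ceb}.
dc1c5cb is among them, so fast-forward is possible.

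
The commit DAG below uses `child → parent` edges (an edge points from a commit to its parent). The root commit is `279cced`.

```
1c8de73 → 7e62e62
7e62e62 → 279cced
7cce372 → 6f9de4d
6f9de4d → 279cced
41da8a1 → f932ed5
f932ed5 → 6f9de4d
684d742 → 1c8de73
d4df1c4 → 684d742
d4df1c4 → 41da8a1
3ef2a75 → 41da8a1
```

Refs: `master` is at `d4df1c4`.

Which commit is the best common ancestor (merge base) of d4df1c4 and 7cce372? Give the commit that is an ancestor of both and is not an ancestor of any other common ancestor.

Ancestors of d4df1c4: {1c8de73, 279cced, 41da8a1, 684d742, 6f9de4d, 7e62e62, d4df1c4, f932ed5}.
Ancestors of 7cce372: {279cced, 6f9de4d, 7cce372}.
Common ancestors: {279cced, 6f9de4d}.
Among these, 6f9de4d is not an ancestor of any other common ancestor — it is the merge base.

6f9de4d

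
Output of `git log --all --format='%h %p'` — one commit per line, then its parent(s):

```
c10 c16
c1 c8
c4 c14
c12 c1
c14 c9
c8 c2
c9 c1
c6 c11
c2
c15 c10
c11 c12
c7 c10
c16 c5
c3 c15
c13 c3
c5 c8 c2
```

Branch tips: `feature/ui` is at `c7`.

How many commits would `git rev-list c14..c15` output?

Reachable from c15: {c10, c15, c16, c2, c5, c8}.
Reachable from c14: {c1, c14, c2, c8, c9}.
In c15's history but not c14's: {c10, c15, c16, c5} — 4 commits.

4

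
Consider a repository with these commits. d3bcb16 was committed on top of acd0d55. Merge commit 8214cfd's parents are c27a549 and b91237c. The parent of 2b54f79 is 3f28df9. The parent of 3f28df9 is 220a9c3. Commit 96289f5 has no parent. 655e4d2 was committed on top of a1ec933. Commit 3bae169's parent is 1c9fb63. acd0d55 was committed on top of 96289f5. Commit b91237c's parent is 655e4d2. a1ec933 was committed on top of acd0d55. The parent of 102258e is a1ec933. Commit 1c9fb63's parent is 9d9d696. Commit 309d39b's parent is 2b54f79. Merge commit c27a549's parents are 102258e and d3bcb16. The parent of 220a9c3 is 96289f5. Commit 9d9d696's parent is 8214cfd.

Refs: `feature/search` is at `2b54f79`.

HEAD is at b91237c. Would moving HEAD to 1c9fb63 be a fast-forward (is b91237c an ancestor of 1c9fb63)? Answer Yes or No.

Yes

A fast-forward from b91237c to 1c9fb63 is possible iff b91237c is an ancestor of 1c9fb63.
Ancestors of 1c9fb63: {102258e, 1c9fb63, 655e4d2, 8214cfd, 96289f5, 9d9d696, a1ec933, acd0d55, b91237c, c27a549, d3bcb16}.
b91237c is among them, so fast-forward is possible.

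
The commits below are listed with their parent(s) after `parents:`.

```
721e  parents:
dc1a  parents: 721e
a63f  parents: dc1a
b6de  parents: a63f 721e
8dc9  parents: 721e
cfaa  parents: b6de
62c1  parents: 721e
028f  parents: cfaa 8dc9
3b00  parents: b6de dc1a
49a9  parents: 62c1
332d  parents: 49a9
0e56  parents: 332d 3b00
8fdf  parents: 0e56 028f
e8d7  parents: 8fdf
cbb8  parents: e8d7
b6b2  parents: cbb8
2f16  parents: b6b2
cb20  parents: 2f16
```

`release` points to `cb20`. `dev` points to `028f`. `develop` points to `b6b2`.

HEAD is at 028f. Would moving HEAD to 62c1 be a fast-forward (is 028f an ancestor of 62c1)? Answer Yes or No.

A fast-forward from 028f to 62c1 is possible iff 028f is an ancestor of 62c1.
Ancestors of 62c1: {62c1, 721e}.
028f is not among them, so fast-forward is not possible.

No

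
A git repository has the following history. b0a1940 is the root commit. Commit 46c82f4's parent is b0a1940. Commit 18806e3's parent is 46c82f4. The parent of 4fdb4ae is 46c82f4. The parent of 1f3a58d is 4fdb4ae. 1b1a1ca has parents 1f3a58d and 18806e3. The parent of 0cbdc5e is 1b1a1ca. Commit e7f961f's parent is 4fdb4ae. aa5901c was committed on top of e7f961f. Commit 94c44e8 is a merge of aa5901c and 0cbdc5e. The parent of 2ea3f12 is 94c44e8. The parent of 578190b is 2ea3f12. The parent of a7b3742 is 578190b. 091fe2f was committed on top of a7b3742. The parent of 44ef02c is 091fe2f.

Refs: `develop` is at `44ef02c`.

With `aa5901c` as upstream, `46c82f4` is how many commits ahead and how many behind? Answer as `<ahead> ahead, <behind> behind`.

0 ahead, 3 behind

Reachable from 46c82f4: {46c82f4, b0a1940}.
Reachable from aa5901c: {46c82f4, 4fdb4ae, aa5901c, b0a1940, e7f961f}.
Only in 46c82f4's history (ahead): {} — 0.
Only in aa5901c's history (behind): {4fdb4ae, aa5901c, e7f961f} — 3.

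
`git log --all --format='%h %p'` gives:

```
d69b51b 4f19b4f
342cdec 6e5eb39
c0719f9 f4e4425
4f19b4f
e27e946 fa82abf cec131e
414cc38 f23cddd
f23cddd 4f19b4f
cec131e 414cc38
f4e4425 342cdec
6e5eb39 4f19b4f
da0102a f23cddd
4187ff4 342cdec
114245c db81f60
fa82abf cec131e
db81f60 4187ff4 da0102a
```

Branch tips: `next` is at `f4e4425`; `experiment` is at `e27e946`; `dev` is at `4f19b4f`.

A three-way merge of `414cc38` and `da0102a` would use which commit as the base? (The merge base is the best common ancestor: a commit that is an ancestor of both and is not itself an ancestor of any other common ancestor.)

f23cddd

Ancestors of 414cc38: {414cc38, 4f19b4f, f23cddd}.
Ancestors of da0102a: {4f19b4f, da0102a, f23cddd}.
Common ancestors: {4f19b4f, f23cddd}.
Among these, f23cddd is not an ancestor of any other common ancestor — it is the merge base.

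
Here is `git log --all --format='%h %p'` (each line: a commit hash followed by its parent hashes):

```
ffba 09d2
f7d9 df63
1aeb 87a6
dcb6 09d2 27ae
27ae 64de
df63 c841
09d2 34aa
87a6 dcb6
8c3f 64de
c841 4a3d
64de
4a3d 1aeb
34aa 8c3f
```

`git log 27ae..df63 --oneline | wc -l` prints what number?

9

Reachable from df63: {09d2, 1aeb, 27ae, 34aa, 4a3d, 64de, 87a6, 8c3f, c841, dcb6, df63}.
Reachable from 27ae: {27ae, 64de}.
In df63's history but not 27ae's: {09d2, 1aeb, 34aa, 4a3d, 87a6, 8c3f, c841, dcb6, df63} — 9 commits.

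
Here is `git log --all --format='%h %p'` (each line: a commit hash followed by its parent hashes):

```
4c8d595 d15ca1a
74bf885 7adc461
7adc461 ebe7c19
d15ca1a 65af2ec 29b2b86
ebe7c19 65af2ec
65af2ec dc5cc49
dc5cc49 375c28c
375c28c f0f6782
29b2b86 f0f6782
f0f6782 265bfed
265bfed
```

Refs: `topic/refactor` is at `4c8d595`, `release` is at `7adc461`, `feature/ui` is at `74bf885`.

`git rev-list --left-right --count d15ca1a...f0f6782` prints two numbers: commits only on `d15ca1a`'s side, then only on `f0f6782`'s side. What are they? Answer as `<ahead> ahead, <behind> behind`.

5 ahead, 0 behind

Reachable from d15ca1a: {265bfed, 29b2b86, 375c28c, 65af2ec, d15ca1a, dc5cc49, f0f6782}.
Reachable from f0f6782: {265bfed, f0f6782}.
Only in d15ca1a's history (ahead): {29b2b86, 375c28c, 65af2ec, d15ca1a, dc5cc49} — 5.
Only in f0f6782's history (behind): {} — 0.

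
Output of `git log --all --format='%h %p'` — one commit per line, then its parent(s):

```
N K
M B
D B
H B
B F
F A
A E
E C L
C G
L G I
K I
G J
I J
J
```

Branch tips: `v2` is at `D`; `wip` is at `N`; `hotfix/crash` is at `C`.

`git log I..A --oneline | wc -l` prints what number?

Reachable from A: {A, C, E, G, I, J, L}.
Reachable from I: {I, J}.
In A's history but not I's: {A, C, E, G, L} — 5 commits.

5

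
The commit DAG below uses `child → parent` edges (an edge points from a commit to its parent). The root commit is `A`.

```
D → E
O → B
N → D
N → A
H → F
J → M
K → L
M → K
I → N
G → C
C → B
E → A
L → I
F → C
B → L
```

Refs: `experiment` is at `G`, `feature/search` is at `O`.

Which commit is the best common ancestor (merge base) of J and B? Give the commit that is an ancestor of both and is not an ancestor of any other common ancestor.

Ancestors of J: {A, D, E, I, J, K, L, M, N}.
Ancestors of B: {A, B, D, E, I, L, N}.
Common ancestors: {A, D, E, I, L, N}.
Among these, L is not an ancestor of any other common ancestor — it is the merge base.

L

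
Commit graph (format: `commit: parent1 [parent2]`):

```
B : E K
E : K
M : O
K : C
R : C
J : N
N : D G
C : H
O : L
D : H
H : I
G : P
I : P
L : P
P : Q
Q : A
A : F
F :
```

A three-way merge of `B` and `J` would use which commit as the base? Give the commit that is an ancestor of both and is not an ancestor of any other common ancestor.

Ancestors of B: {A, B, C, E, F, H, I, K, P, Q}.
Ancestors of J: {A, D, F, G, H, I, J, N, P, Q}.
Common ancestors: {A, F, H, I, P, Q}.
Among these, H is not an ancestor of any other common ancestor — it is the merge base.

H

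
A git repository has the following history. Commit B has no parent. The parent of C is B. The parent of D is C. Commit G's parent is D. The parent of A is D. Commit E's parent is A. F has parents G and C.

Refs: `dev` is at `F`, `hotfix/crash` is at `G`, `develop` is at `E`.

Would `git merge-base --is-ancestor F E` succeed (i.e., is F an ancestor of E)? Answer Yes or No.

Ancestors of E: {A, B, C, D, E}.
F is not in that set, so it is not an ancestor of E.

No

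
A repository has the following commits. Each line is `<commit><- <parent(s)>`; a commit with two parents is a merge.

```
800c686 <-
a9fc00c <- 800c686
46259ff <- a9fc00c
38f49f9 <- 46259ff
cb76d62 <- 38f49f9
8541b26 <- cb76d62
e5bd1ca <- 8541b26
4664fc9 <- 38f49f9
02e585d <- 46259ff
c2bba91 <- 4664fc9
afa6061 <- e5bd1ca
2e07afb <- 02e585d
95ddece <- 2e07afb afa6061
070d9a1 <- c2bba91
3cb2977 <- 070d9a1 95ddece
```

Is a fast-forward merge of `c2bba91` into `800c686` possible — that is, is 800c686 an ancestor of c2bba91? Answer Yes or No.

Yes

A fast-forward from 800c686 to c2bba91 is possible iff 800c686 is an ancestor of c2bba91.
Ancestors of c2bba91: {38f49f9, 46259ff, 4664fc9, 800c686, a9fc00c, c2bba91}.
800c686 is among them, so fast-forward is possible.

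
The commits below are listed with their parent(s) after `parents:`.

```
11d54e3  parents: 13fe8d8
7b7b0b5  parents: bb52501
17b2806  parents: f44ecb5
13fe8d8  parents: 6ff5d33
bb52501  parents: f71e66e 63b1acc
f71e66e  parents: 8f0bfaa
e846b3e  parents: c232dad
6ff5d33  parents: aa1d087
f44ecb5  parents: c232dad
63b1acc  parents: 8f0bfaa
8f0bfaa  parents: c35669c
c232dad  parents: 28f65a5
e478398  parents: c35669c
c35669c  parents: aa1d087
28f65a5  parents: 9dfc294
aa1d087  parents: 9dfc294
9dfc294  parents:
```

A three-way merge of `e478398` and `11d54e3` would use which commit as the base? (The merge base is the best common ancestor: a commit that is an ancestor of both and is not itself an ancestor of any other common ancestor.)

Ancestors of e478398: {9dfc294, aa1d087, c35669c, e478398}.
Ancestors of 11d54e3: {11d54e3, 13fe8d8, 6ff5d33, 9dfc294, aa1d087}.
Common ancestors: {9dfc294, aa1d087}.
Among these, aa1d087 is not an ancestor of any other common ancestor — it is the merge base.

aa1d087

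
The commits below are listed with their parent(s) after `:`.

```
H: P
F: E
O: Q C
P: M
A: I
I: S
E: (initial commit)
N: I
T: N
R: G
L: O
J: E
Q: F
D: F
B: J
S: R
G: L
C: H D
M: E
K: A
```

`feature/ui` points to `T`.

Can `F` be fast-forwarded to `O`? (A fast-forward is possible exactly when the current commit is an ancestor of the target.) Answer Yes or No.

Yes

A fast-forward from F to O is possible iff F is an ancestor of O.
Ancestors of O: {C, D, E, F, H, M, O, P, Q}.
F is among them, so fast-forward is possible.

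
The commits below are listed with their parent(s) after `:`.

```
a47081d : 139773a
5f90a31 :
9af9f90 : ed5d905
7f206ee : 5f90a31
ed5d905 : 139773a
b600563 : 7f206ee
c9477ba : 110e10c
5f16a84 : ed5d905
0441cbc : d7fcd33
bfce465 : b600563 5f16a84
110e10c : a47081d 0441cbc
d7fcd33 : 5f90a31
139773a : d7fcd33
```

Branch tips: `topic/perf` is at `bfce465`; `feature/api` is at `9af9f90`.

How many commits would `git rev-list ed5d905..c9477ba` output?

4

Reachable from c9477ba: {0441cbc, 110e10c, 139773a, 5f90a31, a47081d, c9477ba, d7fcd33}.
Reachable from ed5d905: {139773a, 5f90a31, d7fcd33, ed5d905}.
In c9477ba's history but not ed5d905's: {0441cbc, 110e10c, a47081d, c9477ba} — 4 commits.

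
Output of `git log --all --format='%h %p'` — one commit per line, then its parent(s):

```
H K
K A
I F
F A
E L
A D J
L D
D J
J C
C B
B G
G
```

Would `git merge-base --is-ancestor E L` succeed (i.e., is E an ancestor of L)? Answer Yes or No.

No

Ancestors of L: {B, C, D, G, J, L}.
E is not in that set, so it is not an ancestor of L.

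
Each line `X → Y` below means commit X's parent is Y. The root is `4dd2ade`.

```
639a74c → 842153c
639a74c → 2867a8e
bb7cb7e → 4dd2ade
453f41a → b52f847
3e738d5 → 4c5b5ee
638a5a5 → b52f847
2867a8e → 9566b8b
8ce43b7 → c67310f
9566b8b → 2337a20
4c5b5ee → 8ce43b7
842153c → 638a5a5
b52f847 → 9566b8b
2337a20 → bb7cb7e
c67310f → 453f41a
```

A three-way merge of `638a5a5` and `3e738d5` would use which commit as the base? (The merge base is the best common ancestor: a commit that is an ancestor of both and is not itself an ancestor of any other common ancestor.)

Ancestors of 638a5a5: {2337a20, 4dd2ade, 638a5a5, 9566b8b, b52f847, bb7cb7e}.
Ancestors of 3e738d5: {2337a20, 3e738d5, 453f41a, 4c5b5ee, 4dd2ade, 8ce43b7, 9566b8b, b52f847, bb7cb7e, c67310f}.
Common ancestors: {2337a20, 4dd2ade, 9566b8b, b52f847, bb7cb7e}.
Among these, b52f847 is not an ancestor of any other common ancestor — it is the merge base.

b52f847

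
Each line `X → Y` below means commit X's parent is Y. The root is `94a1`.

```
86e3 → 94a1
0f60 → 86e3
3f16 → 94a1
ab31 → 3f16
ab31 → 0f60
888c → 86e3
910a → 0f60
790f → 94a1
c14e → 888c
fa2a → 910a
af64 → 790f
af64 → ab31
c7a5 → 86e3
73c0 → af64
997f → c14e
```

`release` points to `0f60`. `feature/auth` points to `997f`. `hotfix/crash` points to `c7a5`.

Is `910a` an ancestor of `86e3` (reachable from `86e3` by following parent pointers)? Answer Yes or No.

Ancestors of 86e3: {86e3, 94a1}.
910a is not in that set, so it is not an ancestor of 86e3.

No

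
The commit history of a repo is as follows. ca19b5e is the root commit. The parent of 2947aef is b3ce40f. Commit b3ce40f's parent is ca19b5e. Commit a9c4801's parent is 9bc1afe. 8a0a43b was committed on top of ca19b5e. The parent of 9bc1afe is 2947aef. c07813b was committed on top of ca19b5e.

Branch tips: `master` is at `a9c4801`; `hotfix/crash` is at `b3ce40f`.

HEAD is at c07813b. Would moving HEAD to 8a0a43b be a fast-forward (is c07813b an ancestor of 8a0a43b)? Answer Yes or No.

A fast-forward from c07813b to 8a0a43b is possible iff c07813b is an ancestor of 8a0a43b.
Ancestors of 8a0a43b: {8a0a43b, ca19b5e}.
c07813b is not among them, so fast-forward is not possible.

No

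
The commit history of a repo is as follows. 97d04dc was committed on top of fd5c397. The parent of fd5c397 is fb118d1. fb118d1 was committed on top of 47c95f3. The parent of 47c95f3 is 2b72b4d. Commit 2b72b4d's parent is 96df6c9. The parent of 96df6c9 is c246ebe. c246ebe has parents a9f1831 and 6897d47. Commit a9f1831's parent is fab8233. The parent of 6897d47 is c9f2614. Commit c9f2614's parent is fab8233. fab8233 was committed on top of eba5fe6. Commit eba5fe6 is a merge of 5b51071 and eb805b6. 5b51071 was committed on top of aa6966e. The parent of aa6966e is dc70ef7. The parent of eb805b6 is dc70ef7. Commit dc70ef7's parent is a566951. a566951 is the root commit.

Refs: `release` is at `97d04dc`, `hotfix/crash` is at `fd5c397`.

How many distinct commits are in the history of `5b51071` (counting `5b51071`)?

Walking parent pointers from 5b51071: reachable set = {5b51071, a566951, aa6966e, dc70ef7}.
That is 4 commits.

4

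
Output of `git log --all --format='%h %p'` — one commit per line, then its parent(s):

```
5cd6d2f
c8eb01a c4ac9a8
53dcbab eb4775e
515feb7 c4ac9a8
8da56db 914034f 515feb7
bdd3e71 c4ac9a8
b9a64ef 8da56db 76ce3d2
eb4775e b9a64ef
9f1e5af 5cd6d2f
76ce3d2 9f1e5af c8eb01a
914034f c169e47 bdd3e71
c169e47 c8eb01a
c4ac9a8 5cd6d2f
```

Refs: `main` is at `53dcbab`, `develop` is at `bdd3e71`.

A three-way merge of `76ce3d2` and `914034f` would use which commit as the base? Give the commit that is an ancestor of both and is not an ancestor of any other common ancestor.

c8eb01a

Ancestors of 76ce3d2: {5cd6d2f, 76ce3d2, 9f1e5af, c4ac9a8, c8eb01a}.
Ancestors of 914034f: {5cd6d2f, 914034f, bdd3e71, c169e47, c4ac9a8, c8eb01a}.
Common ancestors: {5cd6d2f, c4ac9a8, c8eb01a}.
Among these, c8eb01a is not an ancestor of any other common ancestor — it is the merge base.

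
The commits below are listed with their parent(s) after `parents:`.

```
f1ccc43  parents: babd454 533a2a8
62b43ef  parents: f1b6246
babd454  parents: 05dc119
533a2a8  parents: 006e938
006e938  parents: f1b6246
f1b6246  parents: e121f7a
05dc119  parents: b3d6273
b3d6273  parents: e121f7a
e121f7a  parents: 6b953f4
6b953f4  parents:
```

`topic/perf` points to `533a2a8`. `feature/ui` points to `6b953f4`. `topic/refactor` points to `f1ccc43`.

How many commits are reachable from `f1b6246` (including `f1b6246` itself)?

3

Walking parent pointers from f1b6246: reachable set = {6b953f4, e121f7a, f1b6246}.
That is 3 commits.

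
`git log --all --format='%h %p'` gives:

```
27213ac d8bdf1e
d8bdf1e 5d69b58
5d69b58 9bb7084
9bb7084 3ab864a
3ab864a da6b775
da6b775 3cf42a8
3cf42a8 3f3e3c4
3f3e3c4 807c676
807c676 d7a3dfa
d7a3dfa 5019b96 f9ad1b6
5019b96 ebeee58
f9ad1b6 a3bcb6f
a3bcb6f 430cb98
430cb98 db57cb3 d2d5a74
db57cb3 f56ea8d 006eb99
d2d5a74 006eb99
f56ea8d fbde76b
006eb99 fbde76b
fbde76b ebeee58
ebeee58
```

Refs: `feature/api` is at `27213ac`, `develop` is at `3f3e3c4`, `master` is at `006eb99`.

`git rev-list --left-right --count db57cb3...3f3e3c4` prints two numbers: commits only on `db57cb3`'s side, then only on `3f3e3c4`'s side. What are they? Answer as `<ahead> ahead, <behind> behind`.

0 ahead, 8 behind

Reachable from db57cb3: {006eb99, db57cb3, ebeee58, f56ea8d, fbde76b}.
Reachable from 3f3e3c4: {006eb99, 3f3e3c4, 430cb98, 5019b96, 807c676, a3bcb6f, d2d5a74, d7a3dfa, db57cb3, ebeee58, f56ea8d, f9ad1b6, fbde76b}.
Only in db57cb3's history (ahead): {} — 0.
Only in 3f3e3c4's history (behind): {3f3e3c4, 430cb98, 5019b96, 807c676, a3bcb6f, d2d5a74, d7a3dfa, f9ad1b6} — 8.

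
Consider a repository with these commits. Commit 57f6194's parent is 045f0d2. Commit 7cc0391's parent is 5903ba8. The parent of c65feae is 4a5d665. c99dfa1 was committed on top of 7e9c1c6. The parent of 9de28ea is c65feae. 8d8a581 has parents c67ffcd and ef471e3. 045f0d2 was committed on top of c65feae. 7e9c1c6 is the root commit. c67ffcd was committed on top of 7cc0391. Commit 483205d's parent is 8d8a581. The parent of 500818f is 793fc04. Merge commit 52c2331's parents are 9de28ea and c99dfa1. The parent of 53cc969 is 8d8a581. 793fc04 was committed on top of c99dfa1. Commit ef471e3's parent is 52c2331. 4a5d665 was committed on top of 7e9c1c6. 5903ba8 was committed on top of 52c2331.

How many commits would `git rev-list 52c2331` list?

Walking parent pointers from 52c2331: reachable set = {4a5d665, 52c2331, 7e9c1c6, 9de28ea, c65feae, c99dfa1}.
That is 6 commits.

6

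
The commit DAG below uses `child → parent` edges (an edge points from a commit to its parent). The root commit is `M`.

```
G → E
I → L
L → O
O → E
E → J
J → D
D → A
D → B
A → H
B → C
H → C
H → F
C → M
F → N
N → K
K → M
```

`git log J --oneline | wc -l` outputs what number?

Walking parent pointers from J: reachable set = {A, B, C, D, F, H, J, K, M, N}.
That is 10 commits.

10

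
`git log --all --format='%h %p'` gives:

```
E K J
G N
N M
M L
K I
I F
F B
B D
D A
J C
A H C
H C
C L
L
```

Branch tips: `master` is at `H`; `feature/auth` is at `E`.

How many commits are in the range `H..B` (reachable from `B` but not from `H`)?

Reachable from B: {A, B, C, D, H, L}.
Reachable from H: {C, H, L}.
In B's history but not H's: {A, B, D} — 3 commits.

3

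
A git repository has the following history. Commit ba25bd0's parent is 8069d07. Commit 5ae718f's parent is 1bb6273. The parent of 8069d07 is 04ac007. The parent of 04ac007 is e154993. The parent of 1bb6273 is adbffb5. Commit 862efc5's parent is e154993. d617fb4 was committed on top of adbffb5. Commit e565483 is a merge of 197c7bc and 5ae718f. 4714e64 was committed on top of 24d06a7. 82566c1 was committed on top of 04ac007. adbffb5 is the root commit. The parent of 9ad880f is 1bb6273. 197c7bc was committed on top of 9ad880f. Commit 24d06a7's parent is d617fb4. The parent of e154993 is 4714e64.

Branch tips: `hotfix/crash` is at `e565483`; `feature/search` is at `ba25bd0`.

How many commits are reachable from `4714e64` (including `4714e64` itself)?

4

Walking parent pointers from 4714e64: reachable set = {24d06a7, 4714e64, adbffb5, d617fb4}.
That is 4 commits.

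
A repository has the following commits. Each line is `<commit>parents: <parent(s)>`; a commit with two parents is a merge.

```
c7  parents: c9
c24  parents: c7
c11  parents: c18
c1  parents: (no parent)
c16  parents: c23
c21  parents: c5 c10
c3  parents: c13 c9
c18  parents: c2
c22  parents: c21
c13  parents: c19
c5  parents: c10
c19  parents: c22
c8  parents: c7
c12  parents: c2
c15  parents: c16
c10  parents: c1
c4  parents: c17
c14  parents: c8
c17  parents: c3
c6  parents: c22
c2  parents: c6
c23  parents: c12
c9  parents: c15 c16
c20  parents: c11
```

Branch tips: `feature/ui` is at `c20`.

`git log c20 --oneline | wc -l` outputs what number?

10

Walking parent pointers from c20: reachable set = {c1, c10, c11, c18, c2, c20, c21, c22, c5, c6}.
That is 10 commits.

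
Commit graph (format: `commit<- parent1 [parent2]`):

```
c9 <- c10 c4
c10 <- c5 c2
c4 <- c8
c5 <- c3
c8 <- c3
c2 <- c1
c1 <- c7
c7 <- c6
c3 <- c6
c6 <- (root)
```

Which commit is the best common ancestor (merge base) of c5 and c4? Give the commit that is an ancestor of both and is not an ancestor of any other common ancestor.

c3

Ancestors of c5: {c3, c5, c6}.
Ancestors of c4: {c3, c4, c6, c8}.
Common ancestors: {c3, c6}.
Among these, c3 is not an ancestor of any other common ancestor — it is the merge base.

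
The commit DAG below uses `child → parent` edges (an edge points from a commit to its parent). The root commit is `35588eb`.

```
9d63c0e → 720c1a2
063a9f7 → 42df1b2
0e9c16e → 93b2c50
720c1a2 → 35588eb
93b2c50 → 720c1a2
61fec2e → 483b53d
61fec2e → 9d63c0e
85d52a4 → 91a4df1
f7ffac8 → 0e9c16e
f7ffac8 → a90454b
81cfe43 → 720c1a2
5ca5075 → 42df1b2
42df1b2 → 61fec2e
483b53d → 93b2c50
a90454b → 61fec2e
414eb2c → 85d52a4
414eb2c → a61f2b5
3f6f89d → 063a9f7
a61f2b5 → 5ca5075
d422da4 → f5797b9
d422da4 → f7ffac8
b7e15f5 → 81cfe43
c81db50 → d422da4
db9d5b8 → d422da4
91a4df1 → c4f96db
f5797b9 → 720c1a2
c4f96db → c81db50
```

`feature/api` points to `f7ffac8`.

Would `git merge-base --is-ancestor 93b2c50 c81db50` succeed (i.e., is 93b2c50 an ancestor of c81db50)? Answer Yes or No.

Yes

Ancestors of c81db50 (commits reachable by following parents): {0e9c16e, 35588eb, 483b53d, 61fec2e, 720c1a2, 93b2c50, 9d63c0e, a90454b, c81db50, d422da4, f5797b9, f7ffac8}.
93b2c50 is in that set, so it is an ancestor of c81db50.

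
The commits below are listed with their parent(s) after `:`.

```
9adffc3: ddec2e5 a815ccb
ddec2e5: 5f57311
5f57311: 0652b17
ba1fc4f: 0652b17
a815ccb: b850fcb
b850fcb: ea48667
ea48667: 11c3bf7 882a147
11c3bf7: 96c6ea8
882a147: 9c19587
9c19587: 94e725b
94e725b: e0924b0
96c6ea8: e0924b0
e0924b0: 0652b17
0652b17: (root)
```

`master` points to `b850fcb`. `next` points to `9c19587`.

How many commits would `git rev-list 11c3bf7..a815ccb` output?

6

Reachable from a815ccb: {0652b17, 11c3bf7, 882a147, 94e725b, 96c6ea8, 9c19587, a815ccb, b850fcb, e0924b0, ea48667}.
Reachable from 11c3bf7: {0652b17, 11c3bf7, 96c6ea8, e0924b0}.
In a815ccb's history but not 11c3bf7's: {882a147, 94e725b, 9c19587, a815ccb, b850fcb, ea48667} — 6 commits.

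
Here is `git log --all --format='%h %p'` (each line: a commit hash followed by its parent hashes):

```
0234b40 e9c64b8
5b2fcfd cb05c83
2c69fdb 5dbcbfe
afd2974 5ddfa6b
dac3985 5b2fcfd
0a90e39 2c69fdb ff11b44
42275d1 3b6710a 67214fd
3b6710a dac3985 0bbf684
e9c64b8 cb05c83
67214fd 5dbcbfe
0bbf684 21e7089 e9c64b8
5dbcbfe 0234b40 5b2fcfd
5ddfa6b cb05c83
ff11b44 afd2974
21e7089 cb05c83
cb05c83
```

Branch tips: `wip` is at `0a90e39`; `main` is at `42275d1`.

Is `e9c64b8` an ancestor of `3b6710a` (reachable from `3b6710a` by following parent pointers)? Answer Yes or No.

Yes

Ancestors of 3b6710a (commits reachable by following parents): {0bbf684, 21e7089, 3b6710a, 5b2fcfd, cb05c83, dac3985, e9c64b8}.
e9c64b8 is in that set, so it is an ancestor of 3b6710a.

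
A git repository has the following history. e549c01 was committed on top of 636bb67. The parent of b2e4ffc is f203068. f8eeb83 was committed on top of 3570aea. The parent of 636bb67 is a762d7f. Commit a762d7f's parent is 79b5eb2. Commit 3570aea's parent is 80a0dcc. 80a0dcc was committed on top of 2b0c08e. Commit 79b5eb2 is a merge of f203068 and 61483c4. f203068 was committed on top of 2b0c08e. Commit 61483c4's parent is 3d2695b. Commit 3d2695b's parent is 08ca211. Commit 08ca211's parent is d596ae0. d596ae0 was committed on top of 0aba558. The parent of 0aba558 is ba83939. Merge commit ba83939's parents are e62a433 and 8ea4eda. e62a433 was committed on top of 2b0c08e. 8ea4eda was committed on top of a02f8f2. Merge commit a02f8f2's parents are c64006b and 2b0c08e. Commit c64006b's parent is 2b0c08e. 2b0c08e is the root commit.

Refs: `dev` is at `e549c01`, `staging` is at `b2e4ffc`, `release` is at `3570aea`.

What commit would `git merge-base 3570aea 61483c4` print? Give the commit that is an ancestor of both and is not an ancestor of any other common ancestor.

2b0c08e

Ancestors of 3570aea: {2b0c08e, 3570aea, 80a0dcc}.
Ancestors of 61483c4: {08ca211, 0aba558, 2b0c08e, 3d2695b, 61483c4, 8ea4eda, a02f8f2, ba83939, c64006b, d596ae0, e62a433}.
Common ancestors: {2b0c08e}.
The only common ancestor is 2b0c08e, so it is the merge base.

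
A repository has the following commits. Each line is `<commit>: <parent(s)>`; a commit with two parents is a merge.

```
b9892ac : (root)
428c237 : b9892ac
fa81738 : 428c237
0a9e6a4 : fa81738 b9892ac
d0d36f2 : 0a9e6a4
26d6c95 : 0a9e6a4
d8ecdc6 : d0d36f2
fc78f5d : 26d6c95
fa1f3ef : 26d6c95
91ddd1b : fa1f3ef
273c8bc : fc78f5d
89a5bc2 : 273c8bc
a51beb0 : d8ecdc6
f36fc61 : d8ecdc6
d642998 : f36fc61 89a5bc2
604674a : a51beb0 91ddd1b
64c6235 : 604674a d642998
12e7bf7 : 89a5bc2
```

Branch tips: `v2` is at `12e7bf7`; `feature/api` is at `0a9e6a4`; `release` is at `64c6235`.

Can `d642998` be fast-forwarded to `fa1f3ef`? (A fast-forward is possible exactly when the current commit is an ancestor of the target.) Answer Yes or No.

No

A fast-forward from d642998 to fa1f3ef is possible iff d642998 is an ancestor of fa1f3ef.
Ancestors of fa1f3ef: {0a9e6a4, 26d6c95, 428c237, b9892ac, fa1f3ef, fa81738}.
d642998 is not among them, so fast-forward is not possible.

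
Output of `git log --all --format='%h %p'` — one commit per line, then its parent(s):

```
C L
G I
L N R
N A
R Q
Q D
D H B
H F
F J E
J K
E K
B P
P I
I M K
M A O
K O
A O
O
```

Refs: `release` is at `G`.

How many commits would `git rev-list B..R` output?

7

Reachable from R: {A, B, D, E, F, H, I, J, K, M, O, P, Q, R}.
Reachable from B: {A, B, I, K, M, O, P}.
In R's history but not B's: {D, E, F, H, J, Q, R} — 7 commits.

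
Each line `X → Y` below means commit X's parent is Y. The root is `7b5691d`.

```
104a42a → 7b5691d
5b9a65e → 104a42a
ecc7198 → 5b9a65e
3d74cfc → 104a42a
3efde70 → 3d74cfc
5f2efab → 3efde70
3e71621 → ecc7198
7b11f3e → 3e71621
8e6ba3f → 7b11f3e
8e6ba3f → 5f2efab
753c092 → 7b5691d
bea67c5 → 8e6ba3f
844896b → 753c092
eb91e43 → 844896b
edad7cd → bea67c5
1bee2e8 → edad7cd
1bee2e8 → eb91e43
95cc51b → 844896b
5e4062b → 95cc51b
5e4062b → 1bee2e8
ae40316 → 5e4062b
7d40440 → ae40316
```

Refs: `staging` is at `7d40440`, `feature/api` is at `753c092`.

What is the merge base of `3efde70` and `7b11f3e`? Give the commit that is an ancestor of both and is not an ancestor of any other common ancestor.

104a42a

Ancestors of 3efde70: {104a42a, 3d74cfc, 3efde70, 7b5691d}.
Ancestors of 7b11f3e: {104a42a, 3e71621, 5b9a65e, 7b11f3e, 7b5691d, ecc7198}.
Common ancestors: {104a42a, 7b5691d}.
Among these, 104a42a is not an ancestor of any other common ancestor — it is the merge base.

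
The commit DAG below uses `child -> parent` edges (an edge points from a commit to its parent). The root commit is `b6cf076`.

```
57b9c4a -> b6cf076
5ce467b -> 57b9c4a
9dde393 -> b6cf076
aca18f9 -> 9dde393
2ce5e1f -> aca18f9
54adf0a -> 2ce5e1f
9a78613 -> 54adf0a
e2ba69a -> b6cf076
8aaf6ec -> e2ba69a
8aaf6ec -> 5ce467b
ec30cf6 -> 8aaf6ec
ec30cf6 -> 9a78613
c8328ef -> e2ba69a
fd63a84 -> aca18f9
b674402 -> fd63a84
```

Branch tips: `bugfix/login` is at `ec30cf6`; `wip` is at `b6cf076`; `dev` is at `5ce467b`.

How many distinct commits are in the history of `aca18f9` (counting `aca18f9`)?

Walking parent pointers from aca18f9: reachable set = {9dde393, aca18f9, b6cf076}.
That is 3 commits.

3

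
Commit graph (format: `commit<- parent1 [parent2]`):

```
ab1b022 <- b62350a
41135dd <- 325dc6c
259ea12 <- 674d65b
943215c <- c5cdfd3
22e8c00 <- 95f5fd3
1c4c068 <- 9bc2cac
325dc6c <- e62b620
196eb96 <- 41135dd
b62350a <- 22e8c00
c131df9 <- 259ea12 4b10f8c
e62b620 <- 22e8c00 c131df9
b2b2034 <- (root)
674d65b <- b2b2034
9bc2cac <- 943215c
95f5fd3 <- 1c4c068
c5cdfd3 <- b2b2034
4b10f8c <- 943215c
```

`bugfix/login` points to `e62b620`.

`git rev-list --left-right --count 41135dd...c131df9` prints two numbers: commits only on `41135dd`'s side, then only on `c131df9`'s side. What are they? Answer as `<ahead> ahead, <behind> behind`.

Reachable from 41135dd: {1c4c068, 22e8c00, 259ea12, 325dc6c, 41135dd, 4b10f8c, 674d65b, 943215c, 95f5fd3, 9bc2cac, b2b2034, c131df9, c5cdfd3, e62b620}.
Reachable from c131df9: {259ea12, 4b10f8c, 674d65b, 943215c, b2b2034, c131df9, c5cdfd3}.
Only in 41135dd's history (ahead): {1c4c068, 22e8c00, 325dc6c, 41135dd, 95f5fd3, 9bc2cac, e62b620} — 7.
Only in c131df9's history (behind): {} — 0.

7 ahead, 0 behind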